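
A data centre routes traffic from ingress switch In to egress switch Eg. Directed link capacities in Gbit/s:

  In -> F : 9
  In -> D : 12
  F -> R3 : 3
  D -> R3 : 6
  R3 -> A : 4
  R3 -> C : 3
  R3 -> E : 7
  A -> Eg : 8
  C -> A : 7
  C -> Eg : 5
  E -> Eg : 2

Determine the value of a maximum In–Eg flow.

Augment In→F→R3→A→Eg: bottleneck 3, flow now 3.
Augment In→D→R3→A→Eg: bottleneck 1, flow now 4.
Augment In→D→R3→C→Eg: bottleneck 3, flow now 7.
Augment In→D→R3→E→Eg: bottleneck 2, flow now 9.
No augmenting path remains; maximum flow = 9.
In the residual graph, reachable from In: {In, F, D}.
Min-cut edges: F→R3 (3), D→R3 (6); capacity 3 + 6 = 9.
This cut is saturated, so no flow can exceed 9.

9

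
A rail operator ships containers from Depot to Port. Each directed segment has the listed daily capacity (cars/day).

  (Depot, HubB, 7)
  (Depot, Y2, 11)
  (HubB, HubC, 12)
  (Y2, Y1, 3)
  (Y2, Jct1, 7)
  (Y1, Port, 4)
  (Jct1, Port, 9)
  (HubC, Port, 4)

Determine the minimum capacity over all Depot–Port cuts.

Augment Depot→HubB→HubC→Port: bottleneck 4, flow now 4.
Augment Depot→Y2→Y1→Port: bottleneck 3, flow now 7.
Augment Depot→Y2→Jct1→Port: bottleneck 7, flow now 14.
No augmenting path remains; maximum flow = 14.
By max-flow min-cut, the minimum cut capacity equals the max flow.
In the residual graph, reachable from Depot: {Depot, HubB, Y2, HubC}.
Min-cut edges: Y2→Y1 (3), Y2→Jct1 (7), HubC→Port (4); capacity 3 + 7 + 4 = 14.

14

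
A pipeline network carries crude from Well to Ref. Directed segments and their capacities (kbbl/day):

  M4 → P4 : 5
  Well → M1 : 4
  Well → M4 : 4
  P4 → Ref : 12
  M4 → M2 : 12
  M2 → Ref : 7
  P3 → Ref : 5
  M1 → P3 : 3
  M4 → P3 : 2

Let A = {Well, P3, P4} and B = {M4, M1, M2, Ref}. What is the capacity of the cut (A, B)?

25

Edges leaving {Well, P3, P4}: Well→M4 (4), Well→M1 (4), P3→Ref (5), P4→Ref (12).
Cut capacity = 4 + 4 + 5 + 12 = 25.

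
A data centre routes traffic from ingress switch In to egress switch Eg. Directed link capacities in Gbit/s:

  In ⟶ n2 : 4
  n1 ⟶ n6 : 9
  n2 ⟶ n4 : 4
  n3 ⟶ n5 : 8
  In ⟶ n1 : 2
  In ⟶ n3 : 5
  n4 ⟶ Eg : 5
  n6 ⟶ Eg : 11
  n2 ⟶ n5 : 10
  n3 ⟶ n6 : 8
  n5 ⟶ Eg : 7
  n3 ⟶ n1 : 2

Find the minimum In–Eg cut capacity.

11

Augment In→n1→n6→Eg: bottleneck 2, flow now 2.
Augment In→n2→n4→Eg: bottleneck 4, flow now 6.
Augment In→n3→n5→Eg: bottleneck 5, flow now 11.
No augmenting path remains; maximum flow = 11.
By max-flow min-cut, the minimum cut capacity equals the max flow.
In the residual graph, reachable from In: {In}.
Min-cut edges: In→n1 (2), In→n2 (4), In→n3 (5); capacity 2 + 4 + 5 = 11.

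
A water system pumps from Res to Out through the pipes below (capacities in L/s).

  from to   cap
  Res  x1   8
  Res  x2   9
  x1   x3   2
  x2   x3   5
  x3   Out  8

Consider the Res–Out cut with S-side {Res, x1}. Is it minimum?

Given cut capacity: 9 + 2 = 11.
Augment Res→x1→x3→Out: bottleneck 2, flow now 2.
Augment Res→x2→x3→Out: bottleneck 5, flow now 7.
No augmenting path remains; maximum flow = 7.
In the residual graph, reachable from Res: {Res, x1, x2}.
Min-cut edges: x1→x3 (2), x2→x3 (5); capacity 2 + 5 = 7.
Cut capacity 11 exceeds the max flow 7, so it is not minimum.

No — its capacity is 11, but the minimum cut has capacity 7.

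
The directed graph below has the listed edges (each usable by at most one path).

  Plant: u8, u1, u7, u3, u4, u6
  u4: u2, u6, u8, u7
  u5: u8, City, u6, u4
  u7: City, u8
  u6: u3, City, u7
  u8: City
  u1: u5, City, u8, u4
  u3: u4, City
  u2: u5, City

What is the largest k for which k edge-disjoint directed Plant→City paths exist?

6

Assign every edge capacity 1; by Menger, the answer equals the max flow.
Path Plant→u1→City (+1); total 1.
Path Plant→u3→City (+1); total 2.
Path Plant→u6→City (+1); total 3.
Path Plant→u7→City (+1); total 4.
Path Plant→u8→City (+1); total 5.
Path Plant→u4→u2→City (+1); total 6.
No residual Plant→City path; max flow = 6.
Certifying cut of size 6: {Plant→u1, Plant→u3, Plant→u4, Plant→u6, Plant→u7, Plant→u8}.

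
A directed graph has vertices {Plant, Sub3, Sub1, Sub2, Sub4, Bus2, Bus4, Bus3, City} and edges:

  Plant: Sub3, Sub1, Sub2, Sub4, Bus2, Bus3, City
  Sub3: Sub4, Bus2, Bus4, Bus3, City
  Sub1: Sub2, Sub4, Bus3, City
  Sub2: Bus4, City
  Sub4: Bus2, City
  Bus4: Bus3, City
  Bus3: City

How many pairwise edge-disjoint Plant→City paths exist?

6

Assign every edge capacity 1; by Menger, the answer equals the max flow.
Path Plant→City (+1); total 1.
Path Plant→Sub3→City (+1); total 2.
Path Plant→Sub1→City (+1); total 3.
Path Plant→Sub2→City (+1); total 4.
Path Plant→Sub4→City (+1); total 5.
Path Plant→Bus3→City (+1); total 6.
No residual Plant→City path; max flow = 6.
Certifying cut of size 6: {Plant→Bus3, Plant→City, Plant→Sub1, Plant→Sub2, Plant→Sub3, Plant→Sub4}.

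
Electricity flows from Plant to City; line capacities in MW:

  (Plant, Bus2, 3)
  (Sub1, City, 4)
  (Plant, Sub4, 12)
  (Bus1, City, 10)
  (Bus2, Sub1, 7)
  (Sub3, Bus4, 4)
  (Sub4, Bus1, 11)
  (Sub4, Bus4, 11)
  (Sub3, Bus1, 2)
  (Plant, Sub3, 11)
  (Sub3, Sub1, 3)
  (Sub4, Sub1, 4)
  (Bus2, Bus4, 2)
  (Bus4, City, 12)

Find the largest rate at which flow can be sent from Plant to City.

Augment Plant→Sub3→Bus4→City: bottleneck 4, flow now 4.
Augment Plant→Sub3→Bus1→City: bottleneck 2, flow now 6.
Augment Plant→Sub3→Sub1→City: bottleneck 3, flow now 9.
Augment Plant→Bus2→Bus4→City: bottleneck 2, flow now 11.
Augment Plant→Bus2→Sub1→City: bottleneck 1, flow now 12.
Augment Plant→Sub4→Bus4→City: bottleneck 6, flow now 18.
Augment Plant→Sub4→Bus1→City: bottleneck 6, flow now 24.
No augmenting path remains; maximum flow = 24.
In the residual graph, reachable from Plant: {Plant, Sub3}.
Min-cut edges: Plant→Bus2 (3), Plant→Sub4 (12), Sub3→Bus4 (4), Sub3→Bus1 (2), Sub3→Sub1 (3); capacity 3 + 12 + 4 + 2 + 3 = 24.
This cut is saturated, so no flow can exceed 24.

24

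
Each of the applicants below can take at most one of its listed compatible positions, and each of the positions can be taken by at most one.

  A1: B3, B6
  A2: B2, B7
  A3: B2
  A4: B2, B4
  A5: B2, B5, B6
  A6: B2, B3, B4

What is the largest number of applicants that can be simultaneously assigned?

6

Unit-capacity flow: source→left, listed edges, right→sink; max matching = max flow.
Augmenting path A1→B3 (+1); matched 1.
Augmenting path A2→B2 (+1); matched 2.
Augmenting path A4→B4 (+1); matched 3.
Augmenting path A5→B5 (+1); matched 4.
Augmenting path A3→B2→A2→B7 (+1); matched 5.
Augmenting path A6→B3→A1→B6 (+1); matched 6.
No augmenting path remains; maximum matching = 6.
König certificate: {A1, A2, A3, A4, A5, A6} is a vertex cover of size 6 (every listed pair touches it), so no matching can be larger.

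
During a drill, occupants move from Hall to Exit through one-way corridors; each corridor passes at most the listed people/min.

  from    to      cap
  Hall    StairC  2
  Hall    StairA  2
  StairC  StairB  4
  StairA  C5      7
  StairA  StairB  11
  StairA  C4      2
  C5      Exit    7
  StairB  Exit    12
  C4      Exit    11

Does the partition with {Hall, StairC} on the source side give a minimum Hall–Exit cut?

Given cut capacity: 2 + 4 = 6.
Augment Hall→StairC→StairB→Exit: bottleneck 2, flow now 2.
Augment Hall→StairA→C5→Exit: bottleneck 2, flow now 4.
No augmenting path remains; maximum flow = 4.
In the residual graph, reachable from Hall: {Hall}.
Min-cut edges: Hall→StairC (2), Hall→StairA (2); capacity 2 + 2 = 4.
Cut capacity 6 exceeds the max flow 4, so it is not minimum.

No — its capacity is 6, but the minimum cut has capacity 4.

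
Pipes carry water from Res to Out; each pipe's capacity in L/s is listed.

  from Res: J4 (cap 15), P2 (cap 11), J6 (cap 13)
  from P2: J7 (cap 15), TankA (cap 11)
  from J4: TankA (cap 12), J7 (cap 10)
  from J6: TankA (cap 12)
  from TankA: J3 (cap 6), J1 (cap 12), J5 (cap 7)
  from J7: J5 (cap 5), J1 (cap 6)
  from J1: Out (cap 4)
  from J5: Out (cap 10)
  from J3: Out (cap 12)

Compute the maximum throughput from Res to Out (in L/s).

20

Augment Res→P2→TankA→J1→Out: bottleneck 4, flow now 4.
Augment Res→P2→TankA→J5→Out: bottleneck 7, flow now 11.
Augment Res→J4→TankA→J3→Out: bottleneck 6, flow now 17.
Augment Res→J4→J7→J5→Out: bottleneck 3, flow now 20.
No augmenting path remains; maximum flow = 20.
In the residual graph, reachable from Res: {Res, P2, J4, J6, TankA, J7, J1, J5}.
Min-cut edges: TankA→J3 (6), J1→Out (4), J5→Out (10); capacity 6 + 4 + 10 = 20.
This cut is saturated, so no flow can exceed 20.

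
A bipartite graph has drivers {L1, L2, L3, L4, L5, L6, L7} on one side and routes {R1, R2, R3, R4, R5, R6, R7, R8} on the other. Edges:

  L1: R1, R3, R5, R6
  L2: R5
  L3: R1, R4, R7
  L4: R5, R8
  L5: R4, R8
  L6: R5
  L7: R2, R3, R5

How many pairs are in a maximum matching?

6

Unit-capacity flow: source→left, listed edges, right→sink; max matching = max flow.
Augmenting path L1→R1 (+1); matched 1.
Augmenting path L2→R5 (+1); matched 2.
Augmenting path L3→R4 (+1); matched 3.
Augmenting path L4→R8 (+1); matched 4.
Augmenting path L7→R2 (+1); matched 5.
Augmenting path L5→R4→L3→R7 (+1); matched 6.
No augmenting path remains; maximum matching = 6.
König certificate: {L1, L3, L4, L5, L7, R5} is a vertex cover of size 6 (every listed pair touches it), so no matching can be larger.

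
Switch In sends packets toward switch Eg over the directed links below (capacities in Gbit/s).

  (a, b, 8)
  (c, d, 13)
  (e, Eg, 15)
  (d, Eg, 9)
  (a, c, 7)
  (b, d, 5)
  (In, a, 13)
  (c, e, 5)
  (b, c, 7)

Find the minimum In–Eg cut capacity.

Augment In→a→b→d→Eg: bottleneck 5, flow now 5.
Augment In→a→c→d→Eg: bottleneck 4, flow now 9.
Augment In→a→c→e→Eg: bottleneck 3, flow now 12.
Augment In→a→b→c→e→Eg: bottleneck 1, flow now 13.
No augmenting path remains; maximum flow = 13.
By max-flow min-cut, the minimum cut capacity equals the max flow.
In the residual graph, reachable from In: {In}.
Min-cut edges: In→a (13); capacity 13 = 13.

13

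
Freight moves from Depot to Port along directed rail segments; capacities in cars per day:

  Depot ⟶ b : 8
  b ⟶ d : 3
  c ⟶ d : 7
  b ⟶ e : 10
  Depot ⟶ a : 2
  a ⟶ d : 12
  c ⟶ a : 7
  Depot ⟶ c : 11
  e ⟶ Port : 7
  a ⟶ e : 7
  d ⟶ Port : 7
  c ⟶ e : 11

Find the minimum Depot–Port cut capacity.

Augment Depot→a→d→Port: bottleneck 2, flow now 2.
Augment Depot→b→d→Port: bottleneck 3, flow now 5.
Augment Depot→b→e→Port: bottleneck 5, flow now 10.
Augment Depot→c→d→Port: bottleneck 2, flow now 12.
Augment Depot→c→e→Port: bottleneck 2, flow now 14.
No augmenting path remains; maximum flow = 14.
By max-flow min-cut, the minimum cut capacity equals the max flow.
In the residual graph, reachable from Depot: {Depot, a, b, c, d, e}.
Min-cut edges: d→Port (7), e→Port (7); capacity 7 + 7 = 14.

14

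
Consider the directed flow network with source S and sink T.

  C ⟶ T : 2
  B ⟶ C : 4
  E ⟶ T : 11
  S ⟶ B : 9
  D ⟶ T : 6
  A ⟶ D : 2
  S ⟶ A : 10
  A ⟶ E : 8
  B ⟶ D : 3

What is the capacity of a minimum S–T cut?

15

Augment S→A→D→T: bottleneck 2, flow now 2.
Augment S→A→E→T: bottleneck 8, flow now 10.
Augment S→B→C→T: bottleneck 2, flow now 12.
Augment S→B→D→T: bottleneck 3, flow now 15.
No augmenting path remains; maximum flow = 15.
By max-flow min-cut, the minimum cut capacity equals the max flow.
In the residual graph, reachable from S: {S, B, C}.
Min-cut edges: S→A (10), B→D (3), C→T (2); capacity 10 + 3 + 2 = 15.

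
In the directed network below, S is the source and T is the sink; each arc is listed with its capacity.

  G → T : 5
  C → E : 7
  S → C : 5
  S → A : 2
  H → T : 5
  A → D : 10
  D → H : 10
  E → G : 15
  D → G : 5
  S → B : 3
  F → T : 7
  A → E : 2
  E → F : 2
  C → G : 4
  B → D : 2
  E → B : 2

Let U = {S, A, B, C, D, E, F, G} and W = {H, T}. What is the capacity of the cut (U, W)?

22

Edges leaving {S, A, B, C, D, E, F, G}: D→H (10), F→T (7), G→T (5).
Cut capacity = 10 + 7 + 5 = 22.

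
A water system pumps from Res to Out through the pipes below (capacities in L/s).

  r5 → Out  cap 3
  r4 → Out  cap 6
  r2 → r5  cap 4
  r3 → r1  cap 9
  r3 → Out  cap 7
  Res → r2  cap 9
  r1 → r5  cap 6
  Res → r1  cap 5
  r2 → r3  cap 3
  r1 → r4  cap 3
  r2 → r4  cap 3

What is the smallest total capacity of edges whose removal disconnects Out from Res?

12

Augment Res→r1→r4→Out: bottleneck 3, flow now 3.
Augment Res→r1→r5→Out: bottleneck 2, flow now 5.
Augment Res→r2→r3→Out: bottleneck 3, flow now 8.
Augment Res→r2→r4→Out: bottleneck 3, flow now 11.
Augment Res→r2→r5→Out: bottleneck 1, flow now 12.
No augmenting path remains; maximum flow = 12.
By max-flow min-cut, the minimum cut capacity equals the max flow.
In the residual graph, reachable from Res: {Res, r1, r2, r5}.
Min-cut edges: r1→r4 (3), r2→r3 (3), r2→r4 (3), r5→Out (3); capacity 3 + 3 + 3 + 3 = 12.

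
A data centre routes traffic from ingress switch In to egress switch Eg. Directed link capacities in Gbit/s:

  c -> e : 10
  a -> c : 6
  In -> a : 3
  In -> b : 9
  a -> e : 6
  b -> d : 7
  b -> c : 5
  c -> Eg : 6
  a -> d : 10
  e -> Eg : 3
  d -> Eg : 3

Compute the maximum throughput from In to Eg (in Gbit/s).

11

Augment In→a→c→Eg: bottleneck 3, flow now 3.
Augment In→b→c→Eg: bottleneck 3, flow now 6.
Augment In→b→d→Eg: bottleneck 3, flow now 9.
Augment In→b→c→e→Eg: bottleneck 2, flow now 11.
No augmenting path remains; maximum flow = 11.
In the residual graph, reachable from In: {In, b, d}.
Min-cut edges: In→a (3), b→c (5), d→Eg (3); capacity 3 + 5 + 3 = 11.
This cut is saturated, so no flow can exceed 11.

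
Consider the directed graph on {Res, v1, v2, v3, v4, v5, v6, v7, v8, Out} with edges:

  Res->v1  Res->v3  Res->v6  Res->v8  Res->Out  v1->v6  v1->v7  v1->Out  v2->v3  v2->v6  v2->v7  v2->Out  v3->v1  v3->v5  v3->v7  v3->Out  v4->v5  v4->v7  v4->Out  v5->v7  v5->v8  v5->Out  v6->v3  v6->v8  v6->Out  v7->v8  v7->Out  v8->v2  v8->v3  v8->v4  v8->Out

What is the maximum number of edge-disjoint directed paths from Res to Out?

Assign every edge capacity 1; by Menger, the answer equals the max flow.
Path Res→Out (+1); total 1.
Path Res→v1→Out (+1); total 2.
Path Res→v3→Out (+1); total 3.
Path Res→v6→Out (+1); total 4.
Path Res→v8→Out (+1); total 5.
No residual Res→Out path; max flow = 5.
Certifying cut of size 5: {Res→Out, Res→v1, Res→v3, Res→v6, Res→v8}.

5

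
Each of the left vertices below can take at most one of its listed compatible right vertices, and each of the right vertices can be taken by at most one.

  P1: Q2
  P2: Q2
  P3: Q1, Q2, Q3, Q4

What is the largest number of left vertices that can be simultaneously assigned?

Unit-capacity flow: source→left, listed edges, right→sink; max matching = max flow.
Augmenting path P1→Q2 (+1); matched 1.
Augmenting path P3→Q1 (+1); matched 2.
No augmenting path remains; maximum matching = 2.
König certificate: {P3, Q2} is a vertex cover of size 2 (every listed pair touches it), so no matching can be larger.

2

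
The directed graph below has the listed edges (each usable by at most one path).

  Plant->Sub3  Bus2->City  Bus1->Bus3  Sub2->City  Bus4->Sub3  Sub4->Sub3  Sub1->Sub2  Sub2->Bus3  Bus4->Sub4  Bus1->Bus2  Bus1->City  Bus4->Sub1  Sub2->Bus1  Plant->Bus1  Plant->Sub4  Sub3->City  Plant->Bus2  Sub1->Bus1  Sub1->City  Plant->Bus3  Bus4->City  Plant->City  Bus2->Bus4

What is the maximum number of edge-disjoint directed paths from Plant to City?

4

Assign every edge capacity 1; by Menger, the answer equals the max flow.
Path Plant→City (+1); total 1.
Path Plant→Bus1→City (+1); total 2.
Path Plant→Sub3→City (+1); total 3.
Path Plant→Bus2→City (+1); total 4.
No residual Plant→City path; max flow = 4.
Certifying cut of size 4: {Plant→Bus1, Plant→Bus2, Plant→City, Sub3→City}.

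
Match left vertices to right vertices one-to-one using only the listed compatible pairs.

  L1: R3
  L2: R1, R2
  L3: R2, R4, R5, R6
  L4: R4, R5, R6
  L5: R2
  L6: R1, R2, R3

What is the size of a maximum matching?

Unit-capacity flow: source→left, listed edges, right→sink; max matching = max flow.
Augmenting path L1→R3 (+1); matched 1.
Augmenting path L2→R1 (+1); matched 2.
Augmenting path L3→R2 (+1); matched 3.
Augmenting path L4→R4 (+1); matched 4.
Augmenting path L5→R2→L3→R5 (+1); matched 5.
No augmenting path remains; maximum matching = 5.
König certificate: {L3, L4, R1, R2, R3} is a vertex cover of size 5 (every listed pair touches it), so no matching can be larger.

5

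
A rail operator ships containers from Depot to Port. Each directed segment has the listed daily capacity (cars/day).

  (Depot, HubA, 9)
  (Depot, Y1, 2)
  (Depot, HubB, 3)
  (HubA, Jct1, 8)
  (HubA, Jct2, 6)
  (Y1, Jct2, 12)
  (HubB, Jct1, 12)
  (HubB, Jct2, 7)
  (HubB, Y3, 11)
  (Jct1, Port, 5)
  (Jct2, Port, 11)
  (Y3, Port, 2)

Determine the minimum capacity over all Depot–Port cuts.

Augment Depot→HubA→Jct1→Port: bottleneck 5, flow now 5.
Augment Depot→HubA→Jct2→Port: bottleneck 4, flow now 9.
Augment Depot→Y1→Jct2→Port: bottleneck 2, flow now 11.
Augment Depot→HubB→Jct2→Port: bottleneck 3, flow now 14.
No augmenting path remains; maximum flow = 14.
By max-flow min-cut, the minimum cut capacity equals the max flow.
In the residual graph, reachable from Depot: {Depot}.
Min-cut edges: Depot→HubA (9), Depot→Y1 (2), Depot→HubB (3); capacity 9 + 2 + 3 = 14.

14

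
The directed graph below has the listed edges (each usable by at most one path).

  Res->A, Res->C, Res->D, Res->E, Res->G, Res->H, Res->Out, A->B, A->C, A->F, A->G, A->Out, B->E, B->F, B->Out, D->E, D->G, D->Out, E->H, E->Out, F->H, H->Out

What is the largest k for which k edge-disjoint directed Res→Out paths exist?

Assign every edge capacity 1; by Menger, the answer equals the max flow.
Path Res→Out (+1); total 1.
Path Res→A→Out (+1); total 2.
Path Res→D→Out (+1); total 3.
Path Res→E→Out (+1); total 4.
Path Res→H→Out (+1); total 5.
No residual Res→Out path; max flow = 5.
Certifying cut of size 5: {Res→A, Res→D, Res→E, Res→H, Res→Out}.

5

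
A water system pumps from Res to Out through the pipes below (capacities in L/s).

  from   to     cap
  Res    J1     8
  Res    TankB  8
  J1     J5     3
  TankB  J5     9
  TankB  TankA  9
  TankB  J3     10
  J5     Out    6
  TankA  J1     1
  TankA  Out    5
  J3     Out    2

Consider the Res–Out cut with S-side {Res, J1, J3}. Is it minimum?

No — its capacity is 13, but the minimum cut has capacity 11.

Given cut capacity: 8 + 3 + 2 = 13.
Augment Res→J1→J5→Out: bottleneck 3, flow now 3.
Augment Res→TankB→J5→Out: bottleneck 3, flow now 6.
Augment Res→TankB→TankA→Out: bottleneck 5, flow now 11.
No augmenting path remains; maximum flow = 11.
In the residual graph, reachable from Res: {Res, J1}.
Min-cut edges: Res→TankB (8), J1→J5 (3); capacity 8 + 3 = 11.
Cut capacity 13 exceeds the max flow 11, so it is not minimum.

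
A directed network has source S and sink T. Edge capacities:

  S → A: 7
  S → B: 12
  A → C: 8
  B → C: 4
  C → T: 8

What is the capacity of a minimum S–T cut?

Augment S→A→C→T: bottleneck 7, flow now 7.
Augment S→B→C→T: bottleneck 1, flow now 8.
No augmenting path remains; maximum flow = 8.
By max-flow min-cut, the minimum cut capacity equals the max flow.
In the residual graph, reachable from S: {S, A, B, C}.
Min-cut edges: C→T (8); capacity 8 = 8.

8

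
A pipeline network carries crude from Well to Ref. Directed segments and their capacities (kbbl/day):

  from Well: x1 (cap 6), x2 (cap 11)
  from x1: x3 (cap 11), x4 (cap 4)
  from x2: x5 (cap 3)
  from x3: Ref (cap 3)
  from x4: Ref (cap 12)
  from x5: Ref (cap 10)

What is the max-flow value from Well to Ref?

9

Augment Well→x1→x3→Ref: bottleneck 3, flow now 3.
Augment Well→x1→x4→Ref: bottleneck 3, flow now 6.
Augment Well→x2→x5→Ref: bottleneck 3, flow now 9.
No augmenting path remains; maximum flow = 9.
In the residual graph, reachable from Well: {Well, x2}.
Min-cut edges: Well→x1 (6), x2→x5 (3); capacity 6 + 3 = 9.
This cut is saturated, so no flow can exceed 9.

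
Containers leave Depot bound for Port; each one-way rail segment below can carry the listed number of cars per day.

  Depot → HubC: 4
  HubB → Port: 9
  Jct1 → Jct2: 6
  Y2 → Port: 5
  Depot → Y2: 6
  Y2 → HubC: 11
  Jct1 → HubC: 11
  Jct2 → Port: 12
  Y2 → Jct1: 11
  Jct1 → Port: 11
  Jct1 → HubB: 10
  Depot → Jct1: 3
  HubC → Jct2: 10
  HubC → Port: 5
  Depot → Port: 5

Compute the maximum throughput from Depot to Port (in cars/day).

18

Augment Depot→Port: bottleneck 5, flow now 5.
Augment Depot→Y2→Port: bottleneck 5, flow now 10.
Augment Depot→Jct1→Port: bottleneck 3, flow now 13.
Augment Depot→HubC→Port: bottleneck 4, flow now 17.
Augment Depot→Y2→Jct1→Port: bottleneck 1, flow now 18.
No augmenting path remains; maximum flow = 18.
In the residual graph, reachable from Depot: {Depot}.
Min-cut edges: Depot→Y2 (6), Depot→Jct1 (3), Depot→HubC (4), Depot→Port (5); capacity 6 + 3 + 4 + 5 = 18.
This cut is saturated, so no flow can exceed 18.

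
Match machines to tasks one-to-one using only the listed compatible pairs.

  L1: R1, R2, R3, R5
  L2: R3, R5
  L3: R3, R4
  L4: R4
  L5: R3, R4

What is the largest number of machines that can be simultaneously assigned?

Unit-capacity flow: source→left, listed edges, right→sink; max matching = max flow.
Augmenting path L1→R1 (+1); matched 1.
Augmenting path L2→R3 (+1); matched 2.
Augmenting path L3→R4 (+1); matched 3.
Augmenting path L5→R3→L2→R5 (+1); matched 4.
No augmenting path remains; maximum matching = 4.
König certificate: {L1, L2, R3, R4} is a vertex cover of size 4 (every listed pair touches it), so no matching can be larger.

4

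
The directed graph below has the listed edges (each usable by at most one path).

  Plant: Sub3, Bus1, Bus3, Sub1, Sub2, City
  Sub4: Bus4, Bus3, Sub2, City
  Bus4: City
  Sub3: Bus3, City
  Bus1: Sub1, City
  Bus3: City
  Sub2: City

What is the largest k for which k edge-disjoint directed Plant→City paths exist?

5

Assign every edge capacity 1; by Menger, the answer equals the max flow.
Path Plant→City (+1); total 1.
Path Plant→Sub3→City (+1); total 2.
Path Plant→Bus1→City (+1); total 3.
Path Plant→Bus3→City (+1); total 4.
Path Plant→Sub2→City (+1); total 5.
No residual Plant→City path; max flow = 5.
Certifying cut of size 5: {Plant→Bus1, Plant→Bus3, Plant→City, Plant→Sub2, Plant→Sub3}.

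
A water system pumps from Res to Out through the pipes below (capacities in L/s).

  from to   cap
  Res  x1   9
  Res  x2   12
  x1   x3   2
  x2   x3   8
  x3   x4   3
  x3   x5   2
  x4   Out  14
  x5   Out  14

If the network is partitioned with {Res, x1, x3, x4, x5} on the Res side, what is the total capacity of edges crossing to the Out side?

40

Edges leaving {Res, x1, x3, x4, x5}: Res→x2 (12), x4→Out (14), x5→Out (14).
Cut capacity = 12 + 14 + 14 = 40.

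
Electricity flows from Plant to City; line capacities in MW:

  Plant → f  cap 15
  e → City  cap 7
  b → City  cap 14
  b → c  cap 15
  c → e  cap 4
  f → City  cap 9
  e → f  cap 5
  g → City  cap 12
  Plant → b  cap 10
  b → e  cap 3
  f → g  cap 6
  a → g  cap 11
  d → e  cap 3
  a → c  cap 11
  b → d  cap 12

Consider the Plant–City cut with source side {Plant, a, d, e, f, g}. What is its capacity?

49

Edges leaving {Plant, a, d, e, f, g}: Plant→b (10), a→c (11), e→City (7), f→City (9), g→City (12).
Cut capacity = 10 + 11 + 7 + 9 + 12 = 49.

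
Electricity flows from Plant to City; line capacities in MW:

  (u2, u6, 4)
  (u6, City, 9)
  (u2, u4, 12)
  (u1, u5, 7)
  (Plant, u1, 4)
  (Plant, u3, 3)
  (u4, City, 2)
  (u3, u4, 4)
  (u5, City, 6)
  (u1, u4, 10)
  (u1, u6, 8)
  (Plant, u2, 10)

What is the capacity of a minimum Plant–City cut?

Augment Plant→u1→u4→City: bottleneck 2, flow now 2.
Augment Plant→u1→u5→City: bottleneck 2, flow now 4.
Augment Plant→u2→u6→City: bottleneck 4, flow now 8.
Augment Plant→u2→u4→u1→u5→City: bottleneck 2, flow now 10. (uses reverse residual edge)
No augmenting path remains; maximum flow = 10.
By max-flow min-cut, the minimum cut capacity equals the max flow.
In the residual graph, reachable from Plant: {Plant, u2, u3, u4}.
Min-cut edges: Plant→u1 (4), u2→u6 (4), u4→City (2); capacity 4 + 4 + 2 = 10.

10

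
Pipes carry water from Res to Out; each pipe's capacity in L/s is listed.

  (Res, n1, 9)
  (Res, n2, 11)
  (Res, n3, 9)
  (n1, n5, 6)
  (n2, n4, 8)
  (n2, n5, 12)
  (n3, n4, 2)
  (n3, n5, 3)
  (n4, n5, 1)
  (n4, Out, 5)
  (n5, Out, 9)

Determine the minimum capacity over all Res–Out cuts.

Augment Res→n1→n5→Out: bottleneck 6, flow now 6.
Augment Res→n2→n4→Out: bottleneck 5, flow now 11.
Augment Res→n2→n5→Out: bottleneck 3, flow now 14.
No augmenting path remains; maximum flow = 14.
By max-flow min-cut, the minimum cut capacity equals the max flow.
In the residual graph, reachable from Res: {Res, n1, n2, n3, n4, n5}.
Min-cut edges: n4→Out (5), n5→Out (9); capacity 5 + 9 = 14.

14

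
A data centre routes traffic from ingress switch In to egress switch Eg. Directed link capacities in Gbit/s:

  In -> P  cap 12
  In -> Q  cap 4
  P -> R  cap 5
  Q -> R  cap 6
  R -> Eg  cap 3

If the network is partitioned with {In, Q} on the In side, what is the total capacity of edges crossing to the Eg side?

Edges leaving {In, Q}: In→P (12), Q→R (6).
Cut capacity = 12 + 6 = 18.

18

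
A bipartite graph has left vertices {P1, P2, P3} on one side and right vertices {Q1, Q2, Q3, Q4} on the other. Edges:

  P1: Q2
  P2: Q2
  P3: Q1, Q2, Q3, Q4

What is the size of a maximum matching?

Unit-capacity flow: source→left, listed edges, right→sink; max matching = max flow.
Augmenting path P1→Q2 (+1); matched 1.
Augmenting path P3→Q1 (+1); matched 2.
No augmenting path remains; maximum matching = 2.
König certificate: {P3, Q2} is a vertex cover of size 2 (every listed pair touches it), so no matching can be larger.

2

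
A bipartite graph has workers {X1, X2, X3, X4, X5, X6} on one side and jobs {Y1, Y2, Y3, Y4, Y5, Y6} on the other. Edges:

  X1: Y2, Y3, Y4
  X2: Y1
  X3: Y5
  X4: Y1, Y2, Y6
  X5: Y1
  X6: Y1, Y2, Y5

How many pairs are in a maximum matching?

Unit-capacity flow: source→left, listed edges, right→sink; max matching = max flow.
Augmenting path X1→Y2 (+1); matched 1.
Augmenting path X2→Y1 (+1); matched 2.
Augmenting path X3→Y5 (+1); matched 3.
Augmenting path X4→Y6 (+1); matched 4.
Augmenting path X6→Y2→X1→Y3 (+1); matched 5.
No augmenting path remains; maximum matching = 5.
König certificate: {X1, X3, X4, X6, Y1} is a vertex cover of size 5 (every listed pair touches it), so no matching can be larger.

5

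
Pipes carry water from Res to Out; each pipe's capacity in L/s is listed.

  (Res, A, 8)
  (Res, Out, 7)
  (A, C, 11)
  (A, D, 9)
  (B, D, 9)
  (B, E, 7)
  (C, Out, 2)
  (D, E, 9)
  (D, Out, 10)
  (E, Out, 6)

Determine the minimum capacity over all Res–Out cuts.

Augment Res→Out: bottleneck 7, flow now 7.
Augment Res→A→C→Out: bottleneck 2, flow now 9.
Augment Res→A→D→Out: bottleneck 6, flow now 15.
No augmenting path remains; maximum flow = 15.
By max-flow min-cut, the minimum cut capacity equals the max flow.
In the residual graph, reachable from Res: {Res}.
Min-cut edges: Res→A (8), Res→Out (7); capacity 8 + 7 = 15.

15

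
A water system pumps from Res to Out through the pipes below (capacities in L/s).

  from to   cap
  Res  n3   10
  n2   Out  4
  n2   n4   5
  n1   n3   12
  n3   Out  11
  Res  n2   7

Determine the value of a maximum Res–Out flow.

14

Augment Res→n2→Out: bottleneck 4, flow now 4.
Augment Res→n3→Out: bottleneck 10, flow now 14.
No augmenting path remains; maximum flow = 14.
In the residual graph, reachable from Res: {Res, n2, n4}.
Min-cut edges: Res→n3 (10), n2→Out (4); capacity 10 + 4 = 14.
This cut is saturated, so no flow can exceed 14.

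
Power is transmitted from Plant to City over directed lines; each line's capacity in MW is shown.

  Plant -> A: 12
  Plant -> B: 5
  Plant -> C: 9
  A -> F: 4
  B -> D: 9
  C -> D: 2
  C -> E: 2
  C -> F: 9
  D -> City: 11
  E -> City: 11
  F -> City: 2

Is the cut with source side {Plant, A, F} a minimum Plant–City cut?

Given cut capacity: 5 + 9 + 2 = 16.
Augment Plant→A→F→City: bottleneck 2, flow now 2.
Augment Plant→B→D→City: bottleneck 5, flow now 7.
Augment Plant→C→D→City: bottleneck 2, flow now 9.
Augment Plant→C→E→City: bottleneck 2, flow now 11.
No augmenting path remains; maximum flow = 11.
In the residual graph, reachable from Plant: {Plant, A, C, F}.
Min-cut edges: Plant→B (5), C→D (2), C→E (2), F→City (2); capacity 5 + 2 + 2 + 2 = 11.
Cut capacity 16 exceeds the max flow 11, so it is not minimum.

No — its capacity is 16, but the minimum cut has capacity 11.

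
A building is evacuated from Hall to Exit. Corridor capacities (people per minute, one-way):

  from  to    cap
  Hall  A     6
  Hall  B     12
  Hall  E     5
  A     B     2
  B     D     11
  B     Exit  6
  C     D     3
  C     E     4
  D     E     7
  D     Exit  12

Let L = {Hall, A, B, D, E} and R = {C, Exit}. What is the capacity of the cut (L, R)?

18

Edges leaving {Hall, A, B, D, E}: B→Exit (6), D→Exit (12).
Cut capacity = 6 + 12 = 18.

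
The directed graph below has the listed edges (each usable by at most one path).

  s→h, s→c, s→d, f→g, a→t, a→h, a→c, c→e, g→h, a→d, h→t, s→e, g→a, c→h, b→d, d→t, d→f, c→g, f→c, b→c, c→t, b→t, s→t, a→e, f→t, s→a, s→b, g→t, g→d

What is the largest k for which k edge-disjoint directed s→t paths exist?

6

Assign every edge capacity 1; by Menger, the answer equals the max flow.
Path s→t (+1); total 1.
Path s→a→t (+1); total 2.
Path s→b→t (+1); total 3.
Path s→c→t (+1); total 4.
Path s→d→t (+1); total 5.
Path s→h→t (+1); total 6.
No residual s→t path; max flow = 6.
Certifying cut of size 6: {s→a, s→b, s→c, s→d, s→h, s→t}.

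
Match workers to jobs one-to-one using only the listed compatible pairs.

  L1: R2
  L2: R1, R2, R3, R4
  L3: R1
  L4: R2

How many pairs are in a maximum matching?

3

Unit-capacity flow: source→left, listed edges, right→sink; max matching = max flow.
Augmenting path L1→R2 (+1); matched 1.
Augmenting path L2→R1 (+1); matched 2.
Augmenting path L3→R1→L2→R3 (+1); matched 3.
No augmenting path remains; maximum matching = 3.
König certificate: {L2, L3, R2} is a vertex cover of size 3 (every listed pair touches it), so no matching can be larger.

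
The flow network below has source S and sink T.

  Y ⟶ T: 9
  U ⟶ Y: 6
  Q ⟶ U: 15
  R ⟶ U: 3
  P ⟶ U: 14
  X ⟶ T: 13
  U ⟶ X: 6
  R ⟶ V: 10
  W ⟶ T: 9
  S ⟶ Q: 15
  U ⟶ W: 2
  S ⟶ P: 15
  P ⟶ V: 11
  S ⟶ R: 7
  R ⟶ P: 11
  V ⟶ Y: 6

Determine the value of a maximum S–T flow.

Augment S→P→U→W→T: bottleneck 2, flow now 2.
Augment S→P→U→X→T: bottleneck 6, flow now 8.
Augment S→P→U→Y→T: bottleneck 6, flow now 14.
Augment S→P→V→Y→T: bottleneck 1, flow now 15.
Augment S→R→V→Y→T: bottleneck 2, flow now 17.
No augmenting path remains; maximum flow = 17.
In the residual graph, reachable from S: {S, P, Q, R, U, V, Y}.
Min-cut edges: U→W (2), U→X (6), Y→T (9); capacity 2 + 6 + 9 = 17.
This cut is saturated, so no flow can exceed 17.

17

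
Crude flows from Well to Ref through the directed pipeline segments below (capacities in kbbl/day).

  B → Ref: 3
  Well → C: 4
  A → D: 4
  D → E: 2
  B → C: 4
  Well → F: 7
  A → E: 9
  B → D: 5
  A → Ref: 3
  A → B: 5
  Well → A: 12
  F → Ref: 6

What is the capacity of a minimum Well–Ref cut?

Augment Well→A→Ref: bottleneck 3, flow now 3.
Augment Well→F→Ref: bottleneck 6, flow now 9.
Augment Well→A→B→Ref: bottleneck 3, flow now 12.
No augmenting path remains; maximum flow = 12.
By max-flow min-cut, the minimum cut capacity equals the max flow.
In the residual graph, reachable from Well: {Well, A, B, C, D, E, F}.
Min-cut edges: A→Ref (3), B→Ref (3), F→Ref (6); capacity 3 + 3 + 6 = 12.

12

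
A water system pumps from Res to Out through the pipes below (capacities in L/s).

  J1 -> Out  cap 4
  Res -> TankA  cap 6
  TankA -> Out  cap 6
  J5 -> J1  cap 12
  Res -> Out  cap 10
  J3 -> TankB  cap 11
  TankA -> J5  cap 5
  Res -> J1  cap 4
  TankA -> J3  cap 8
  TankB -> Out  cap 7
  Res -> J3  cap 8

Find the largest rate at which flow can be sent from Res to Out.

27

Augment Res→Out: bottleneck 10, flow now 10.
Augment Res→TankA→Out: bottleneck 6, flow now 16.
Augment Res→J1→Out: bottleneck 4, flow now 20.
Augment Res→J3→TankB→Out: bottleneck 7, flow now 27.
No augmenting path remains; maximum flow = 27.
In the residual graph, reachable from Res: {Res, J3, TankB}.
Min-cut edges: Res→TankA (6), Res→J1 (4), Res→Out (10), TankB→Out (7); capacity 6 + 4 + 10 + 7 = 27.
This cut is saturated, so no flow can exceed 27.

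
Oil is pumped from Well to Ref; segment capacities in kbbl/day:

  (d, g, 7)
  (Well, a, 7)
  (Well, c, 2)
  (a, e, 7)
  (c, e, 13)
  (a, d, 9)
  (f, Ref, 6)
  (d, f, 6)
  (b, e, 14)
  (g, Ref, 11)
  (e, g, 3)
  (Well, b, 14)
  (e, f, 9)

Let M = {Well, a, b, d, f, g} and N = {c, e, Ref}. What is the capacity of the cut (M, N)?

40

Edges leaving {Well, a, b, d, f, g}: Well→c (2), a→e (7), b→e (14), f→Ref (6), g→Ref (11).
Cut capacity = 2 + 7 + 14 + 6 + 11 = 40.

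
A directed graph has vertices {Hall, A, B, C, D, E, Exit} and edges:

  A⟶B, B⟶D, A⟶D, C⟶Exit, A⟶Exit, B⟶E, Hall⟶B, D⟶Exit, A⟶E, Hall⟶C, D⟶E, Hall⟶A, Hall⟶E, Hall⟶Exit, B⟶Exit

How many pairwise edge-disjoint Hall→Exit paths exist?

4

Assign every edge capacity 1; by Menger, the answer equals the max flow.
Path Hall→Exit (+1); total 1.
Path Hall→A→Exit (+1); total 2.
Path Hall→B→Exit (+1); total 3.
Path Hall→C→Exit (+1); total 4.
No residual Hall→Exit path; max flow = 4.
Certifying cut of size 4: {Hall→A, Hall→B, Hall→C, Hall→Exit}.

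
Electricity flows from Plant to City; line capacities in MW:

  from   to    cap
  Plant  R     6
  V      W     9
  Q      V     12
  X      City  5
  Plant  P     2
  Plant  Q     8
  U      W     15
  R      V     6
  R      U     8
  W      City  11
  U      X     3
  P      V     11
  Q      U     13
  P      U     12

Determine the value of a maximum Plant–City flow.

14

Augment Plant→P→U→W→City: bottleneck 2, flow now 2.
Augment Plant→Q→U→W→City: bottleneck 8, flow now 10.
Augment Plant→R→U→W→City: bottleneck 1, flow now 11.
Augment Plant→R→U→X→City: bottleneck 3, flow now 14.
No augmenting path remains; maximum flow = 14.
In the residual graph, reachable from Plant: {Plant, P, Q, R, U, V, W}.
Min-cut edges: U→X (3), W→City (11); capacity 3 + 11 = 14.
This cut is saturated, so no flow can exceed 14.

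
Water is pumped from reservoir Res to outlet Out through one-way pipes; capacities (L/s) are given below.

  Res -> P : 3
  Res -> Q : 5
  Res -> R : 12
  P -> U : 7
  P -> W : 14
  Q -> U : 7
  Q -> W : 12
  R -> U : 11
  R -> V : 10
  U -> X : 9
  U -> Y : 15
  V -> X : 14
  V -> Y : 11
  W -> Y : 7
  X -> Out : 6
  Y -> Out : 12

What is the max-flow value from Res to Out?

18

Augment Res→P→U→X→Out: bottleneck 3, flow now 3.
Augment Res→Q→U→X→Out: bottleneck 3, flow now 6.
Augment Res→Q→U→Y→Out: bottleneck 2, flow now 8.
Augment Res→R→U→Y→Out: bottleneck 10, flow now 18.
No augmenting path remains; maximum flow = 18.
In the residual graph, reachable from Res: {Res, P, Q, R, U, V, W, X, Y}.
Min-cut edges: X→Out (6), Y→Out (12); capacity 6 + 12 = 18.
This cut is saturated, so no flow can exceed 18.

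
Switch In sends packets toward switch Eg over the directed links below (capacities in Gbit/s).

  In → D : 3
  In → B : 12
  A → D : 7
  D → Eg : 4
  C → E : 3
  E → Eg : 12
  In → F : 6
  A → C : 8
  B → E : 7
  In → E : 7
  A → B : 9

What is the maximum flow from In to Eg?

15

Augment In→D→Eg: bottleneck 3, flow now 3.
Augment In→E→Eg: bottleneck 7, flow now 10.
Augment In→B→E→Eg: bottleneck 5, flow now 15.
No augmenting path remains; maximum flow = 15.
In the residual graph, reachable from In: {In, B, E, F}.
Min-cut edges: In→D (3), E→Eg (12); capacity 3 + 12 = 15.
This cut is saturated, so no flow can exceed 15.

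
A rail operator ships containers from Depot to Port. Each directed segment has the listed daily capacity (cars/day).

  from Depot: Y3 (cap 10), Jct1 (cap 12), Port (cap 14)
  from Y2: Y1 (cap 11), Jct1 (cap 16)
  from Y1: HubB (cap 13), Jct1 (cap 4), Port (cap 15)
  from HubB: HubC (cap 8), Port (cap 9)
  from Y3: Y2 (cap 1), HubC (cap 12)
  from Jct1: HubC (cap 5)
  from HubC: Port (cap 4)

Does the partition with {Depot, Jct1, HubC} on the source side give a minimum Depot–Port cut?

Given cut capacity: 10 + 14 + 4 = 28.
Augment Depot→Port: bottleneck 14, flow now 14.
Augment Depot→Y3→HubC→Port: bottleneck 4, flow now 18.
Augment Depot→Y3→Y2→Y1→Port: bottleneck 1, flow now 19.
No augmenting path remains; maximum flow = 19.
In the residual graph, reachable from Depot: {Depot, Y3, Jct1, HubC}.
Min-cut edges: Depot→Port (14), Y3→Y2 (1), HubC→Port (4); capacity 14 + 1 + 4 = 19.
Cut capacity 28 exceeds the max flow 19, so it is not minimum.

No — its capacity is 28, but the minimum cut has capacity 19.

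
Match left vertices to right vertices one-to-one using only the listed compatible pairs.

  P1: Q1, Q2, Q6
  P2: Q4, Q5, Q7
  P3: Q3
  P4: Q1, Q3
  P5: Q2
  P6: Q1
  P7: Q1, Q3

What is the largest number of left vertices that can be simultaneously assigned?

Unit-capacity flow: source→left, listed edges, right→sink; max matching = max flow.
Augmenting path P1→Q1 (+1); matched 1.
Augmenting path P2→Q4 (+1); matched 2.
Augmenting path P3→Q3 (+1); matched 3.
Augmenting path P5→Q2 (+1); matched 4.
Augmenting path P4→Q1→P1→Q6 (+1); matched 5.
No augmenting path remains; maximum matching = 5.
König certificate: {P1, P2, P5, Q1, Q3} is a vertex cover of size 5 (every listed pair touches it), so no matching can be larger.

5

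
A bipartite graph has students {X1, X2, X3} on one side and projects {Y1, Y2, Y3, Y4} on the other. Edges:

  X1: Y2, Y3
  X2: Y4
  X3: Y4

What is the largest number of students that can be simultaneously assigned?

Unit-capacity flow: source→left, listed edges, right→sink; max matching = max flow.
Augmenting path X1→Y2 (+1); matched 1.
Augmenting path X2→Y4 (+1); matched 2.
No augmenting path remains; maximum matching = 2.
König certificate: {X1, Y4} is a vertex cover of size 2 (every listed pair touches it), so no matching can be larger.

2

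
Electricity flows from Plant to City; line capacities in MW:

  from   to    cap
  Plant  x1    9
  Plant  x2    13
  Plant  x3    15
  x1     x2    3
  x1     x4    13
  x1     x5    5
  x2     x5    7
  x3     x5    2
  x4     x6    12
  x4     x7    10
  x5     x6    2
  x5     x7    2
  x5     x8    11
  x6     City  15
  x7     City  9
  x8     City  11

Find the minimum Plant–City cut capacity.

Augment Plant→x1→x4→x6→City: bottleneck 9, flow now 9.
Augment Plant→x2→x5→x6→City: bottleneck 2, flow now 11.
Augment Plant→x2→x5→x7→City: bottleneck 2, flow now 13.
Augment Plant→x2→x5→x8→City: bottleneck 3, flow now 16.
Augment Plant→x3→x5→x8→City: bottleneck 2, flow now 18.
No augmenting path remains; maximum flow = 18.
By max-flow min-cut, the minimum cut capacity equals the max flow.
In the residual graph, reachable from Plant: {Plant, x2, x3}.
Min-cut edges: Plant→x1 (9), x2→x5 (7), x3→x5 (2); capacity 9 + 7 + 2 = 18.

18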